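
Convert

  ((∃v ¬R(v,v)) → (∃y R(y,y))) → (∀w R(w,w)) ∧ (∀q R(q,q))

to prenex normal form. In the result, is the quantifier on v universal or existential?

First replace A → B with ¬A ∨ B.
  ¬(¬(∃v ¬R(v,v)) ∨ (∃y R(y,y))) ∨ (∀w R(w,w)) ∧ (∀q R(q,q))
Move each ¬ inward, flipping quantifiers it crosses:
  (∃v ¬R(v,v)) ∧ (∀y ¬R(y,y)) ∨ (∀w R(w,w)) ∧ (∀q R(q,q))
Finally move all quantifiers to the prefix:
  ∃v ∀y ∀w ∀q (¬R(v,v) ∧ ¬R(y,y) ∨ R(w,w) ∧ R(q,q))
The quantifier ∃v sits under an even number of negations (counting the antecedent side of each →), so it remains existential.

existential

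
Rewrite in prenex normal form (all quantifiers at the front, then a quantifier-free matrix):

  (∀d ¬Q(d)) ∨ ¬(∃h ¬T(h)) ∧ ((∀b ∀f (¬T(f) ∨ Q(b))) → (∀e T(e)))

Rewrite implications/biconditionals: A → B as ¬A ∨ B.
  (∀d ¬Q(d)) ∨ ¬(∃h ¬T(h)) ∧ (¬(∀b ∀f (¬T(f) ∨ Q(b))) ∨ (∀e T(e)))
Push ¬ through the quantifiers and connectives to reach negation normal form:
  (∀d ¬Q(d)) ∨ (∀h T(h)) ∧ ((∃b ∃f (T(f) ∧ ¬Q(b))) ∨ (∀e T(e)))
All bound variables are already distinct, so no renaming is needed.
Pull the quantifiers to the front (each side's bound variable is not free in the other side):
  ∀d ∀h ∃b ∃f ∀e (¬Q(d) ∨ T(h) ∧ (T(f) ∧ ¬Q(b) ∨ T(e)))

∀d ∀h ∃b ∃f ∀e (¬Q(d) ∨ T(h) ∧ (T(f) ∧ ¬Q(b) ∨ T(e)))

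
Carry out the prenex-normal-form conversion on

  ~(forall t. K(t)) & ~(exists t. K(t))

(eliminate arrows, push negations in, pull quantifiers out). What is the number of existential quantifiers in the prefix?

1

Drive negations inward (¬∀x A ≡ ∃x ¬A, ¬∃x A ≡ ∀x ¬A, De Morgan for ∧/∨):
  (exists t. ~K(t)) & (forall t. ~K(t))
Rename bound variables to avoid capture: t↦u.
  (exists t. ~K(t)) & (forall u. ~K(u))
Pull the quantifiers to the front (each side's bound variable is not free in the other side):
  exists t. forall u. (~K(t) & ~K(u))
The prefix is exists t forall u: 1 universal, 1 existential.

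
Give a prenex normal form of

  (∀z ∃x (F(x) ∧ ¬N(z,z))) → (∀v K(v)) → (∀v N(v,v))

Eliminate → and ↔ using ¬ and ∨.
  ¬(∀z ∃x (F(x) ∧ ¬N(z,z))) ∨ ¬(∀v K(v)) ∨ (∀v N(v,v))
Drive negations inward (¬∀x A ≡ ∃x ¬A, ¬∃x A ≡ ∀x ¬A, De Morgan for ∧/∨):
  (∃z ∀x (¬F(x) ∨ N(z,z))) ∨ (∃v ¬K(v)) ∨ (∀v N(v,v))
Rename bound variables to avoid capture: v↦u.
  (∃z ∀x (¬F(x) ∨ N(z,z))) ∨ (∃v ¬K(v)) ∨ (∀u N(u,u))
Finally move all quantifiers to the prefix:
  ∃z ∀x ∃v ∀u (¬F(x) ∨ N(z,z) ∨ ¬K(v) ∨ N(u,u))

∃z ∀x ∃v ∀u (¬F(x) ∨ N(z,z) ∨ ¬K(v) ∨ N(u,u))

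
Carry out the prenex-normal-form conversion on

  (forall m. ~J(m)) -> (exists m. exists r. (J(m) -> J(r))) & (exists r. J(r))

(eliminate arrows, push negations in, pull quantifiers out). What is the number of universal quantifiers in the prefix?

0

Rewrite implications/biconditionals: A → B as ¬A ∨ B.
  ~(forall m. ~J(m)) | (exists m. exists r. (~J(m) | J(r))) & (exists r. J(r))
Drive negations inward (¬∀x A ≡ ∃x ¬A, ¬∃x A ≡ ∀x ¬A, De Morgan for ∧/∨):
  (exists m. J(m)) | (exists m. exists r. (~J(m) | J(r))) & (exists r. J(r))
Give each quantifier a distinct variable: m↦q, r↦x.
  (exists m. J(m)) | (exists q. exists r. (~J(q) | J(r))) & (exists x. J(x))
Extract every quantifier outward, since the variables are now distinct and don't occur free across branches:
  exists m. exists q. exists r. exists x. (J(m) | (~J(q) | J(r)) & J(x))
The prefix is exists m exists q exists r exists x: 0 universal, 4 existential.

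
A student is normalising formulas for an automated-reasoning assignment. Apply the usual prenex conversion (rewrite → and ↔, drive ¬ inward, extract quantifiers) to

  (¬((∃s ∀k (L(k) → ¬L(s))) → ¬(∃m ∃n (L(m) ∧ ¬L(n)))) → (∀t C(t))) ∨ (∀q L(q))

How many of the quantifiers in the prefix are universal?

5

Rewrite implications/biconditionals: A → B as ¬A ∨ B.
  ¬¬(¬(∃s ∀k (¬L(k) ∨ ¬L(s))) ∨ ¬(∃m ∃n (L(m) ∧ ¬L(n)))) ∨ (∀t C(t)) ∨ (∀q L(q))
Push ¬ through the quantifiers and connectives to reach negation normal form:
  (∀s ∃k (L(k) ∧ L(s))) ∨ (∀m ∀n (¬L(m) ∨ L(n))) ∨ (∀t C(t)) ∨ (∀q L(q))
All bound variables are already distinct, so no renaming is needed.
Finally move all quantifiers to the prefix:
  ∀s ∃k ∀m ∀n ∀t ∀q (L(k) ∧ L(s) ∨ ¬L(m) ∨ L(n) ∨ C(t) ∨ L(q))
The prefix is ∀s ∃k ∀m ∀n ∀t ∀q: 5 universal, 1 existential.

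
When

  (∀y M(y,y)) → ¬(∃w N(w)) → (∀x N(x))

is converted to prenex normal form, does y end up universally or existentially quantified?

existential

Rewrite implications/biconditionals: A → B as ¬A ∨ B.
  ¬(∀y M(y,y)) ∨ ¬¬(∃w N(w)) ∨ (∀x N(x))
Move each ¬ inward, flipping quantifiers it crosses:
  (∃y ¬M(y,y)) ∨ (∃w N(w)) ∨ (∀x N(x))
All bound variables are already distinct, so no renaming is needed.
Pull the quantifiers to the front (each side's bound variable is not free in the other side):
  ∃y ∃w ∀x (¬M(y,y) ∨ N(w) ∨ N(x))
The quantifier ∀y sits under an odd number of negations (counting the antecedent side of each →), so it flips to ∃y.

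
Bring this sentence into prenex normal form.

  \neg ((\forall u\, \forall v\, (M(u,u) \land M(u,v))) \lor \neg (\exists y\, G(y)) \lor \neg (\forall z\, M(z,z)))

Drive negations inward (¬∀x A ≡ ∃x ¬A, ¬∃x A ≡ ∀x ¬A, De Morgan for ∧/∨):
  (\exists u\, \exists v\, (\neg M(u,u) \lor \neg M(u,v))) \land (\exists y\, G(y)) \land (\forall z\, M(z,z))
All bound variables are already distinct, so no renaming is needed.
Pull the quantifiers to the front (each side's bound variable is not free in the other side):
  \exists u\, \exists v\, \exists y\, \forall z\, ((\neg M(u,u) \lor \neg M(u,v)) \land G(y) \land M(z,z))

\exists u\, \exists v\, \exists y\, \forall z\, ((\neg M(u,u) \lor \neg M(u,v)) \land G(y) \land M(z,z))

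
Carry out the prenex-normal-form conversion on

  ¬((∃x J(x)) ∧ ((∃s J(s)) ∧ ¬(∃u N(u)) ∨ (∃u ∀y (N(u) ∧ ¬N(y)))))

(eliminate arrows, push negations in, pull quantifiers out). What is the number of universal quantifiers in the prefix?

3

Push ¬ through the quantifiers and connectives to reach negation normal form:
  (∀x ¬J(x)) ∨ ((∀s ¬J(s)) ∨ (∃u N(u))) ∧ (∀u ∃y (¬N(u) ∨ N(y)))
Standardize variables apart so no two quantifiers bind the same name: u↦v1.
  (∀x ¬J(x)) ∨ ((∀s ¬J(s)) ∨ (∃u N(u))) ∧ (∀v1 ∃y (¬N(v1) ∨ N(y)))
Extract every quantifier outward, since the variables are now distinct and don't occur free across branches:
  ∀x ∀s ∃u ∀v1 ∃y (¬J(x) ∨ (¬J(s) ∨ N(u)) ∧ (¬N(v1) ∨ N(y)))
The prefix is ∀x ∀s ∃u ∀v1 ∃y: 3 universal, 2 existential.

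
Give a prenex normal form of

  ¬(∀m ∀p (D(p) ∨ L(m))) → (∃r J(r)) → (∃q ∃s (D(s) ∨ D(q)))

∀m ∀p ∀r ∃q ∃s (D(p) ∨ L(m) ∨ ¬J(r) ∨ D(s) ∨ D(q))

First replace A → B with ¬A ∨ B.
  ¬¬(∀m ∀p (D(p) ∨ L(m))) ∨ ¬(∃r J(r)) ∨ (∃q ∃s (D(s) ∨ D(q)))
Push ¬ through the quantifiers and connectives to reach negation normal form:
  (∀m ∀p (D(p) ∨ L(m))) ∨ (∀r ¬J(r)) ∨ (∃q ∃s (D(s) ∨ D(q)))
All bound variables are already distinct, so no renaming is needed.
Finally move all quantifiers to the prefix:
  ∀m ∀p ∀r ∃q ∃s (D(p) ∨ L(m) ∨ ¬J(r) ∨ D(s) ∨ D(q))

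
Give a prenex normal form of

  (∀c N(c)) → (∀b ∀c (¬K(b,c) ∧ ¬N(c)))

∃c ∀b ∀x1 (¬N(c) ∨ ¬K(b,x1) ∧ ¬N(x1))

Rewrite implications/biconditionals: A → B as ¬A ∨ B.
  ¬(∀c N(c)) ∨ (∀b ∀c (¬K(b,c) ∧ ¬N(c)))
Push ¬ through the quantifiers and connectives to reach negation normal form:
  (∃c ¬N(c)) ∨ (∀b ∀c (¬K(b,c) ∧ ¬N(c)))
Give each quantifier a distinct variable: c↦x1.
  (∃c ¬N(c)) ∨ (∀b ∀x1 (¬K(b,x1) ∧ ¬N(x1)))
Pull the quantifiers to the front (each side's bound variable is not free in the other side):
  ∃c ∀b ∀x1 (¬N(c) ∨ ¬K(b,x1) ∧ ¬N(x1))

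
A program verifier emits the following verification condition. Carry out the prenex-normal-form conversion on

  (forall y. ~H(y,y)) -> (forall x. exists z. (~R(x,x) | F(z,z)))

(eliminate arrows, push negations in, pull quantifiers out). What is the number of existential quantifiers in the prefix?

2

Eliminate → and ↔ using ¬ and ∨.
  ~(forall y. ~H(y,y)) | (forall x. exists z. (~R(x,x) | F(z,z)))
Drive negations inward (¬∀x A ≡ ∃x ¬A, ¬∃x A ≡ ∀x ¬A, De Morgan for ∧/∨):
  (exists y. H(y,y)) | (forall x. exists z. (~R(x,x) | F(z,z)))
All bound variables are already distinct, so no renaming is needed.
Finally move all quantifiers to the prefix:
  exists y. forall x. exists z. (H(y,y) | ~R(x,x) | F(z,z))
The prefix is exists y forall x exists z: 1 universal, 2 existential.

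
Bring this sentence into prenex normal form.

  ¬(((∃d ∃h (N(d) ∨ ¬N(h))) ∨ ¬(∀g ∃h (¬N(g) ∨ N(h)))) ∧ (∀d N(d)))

∀d ∀h ∀g ∃z1 ∃s (¬N(d) ∧ N(h) ∧ (¬N(g) ∨ N(z1)) ∨ ¬N(s))

Push ¬ through the quantifiers and connectives to reach negation normal form:
  (∀d ∀h (¬N(d) ∧ N(h))) ∧ (∀g ∃h (¬N(g) ∨ N(h))) ∨ (∃d ¬N(d))
Give each quantifier a distinct variable: h↦z1, d↦s.
  (∀d ∀h (¬N(d) ∧ N(h))) ∧ (∀g ∃z1 (¬N(g) ∨ N(z1))) ∨ (∃s ¬N(s))
Extract every quantifier outward, since the variables are now distinct and don't occur free across branches:
  ∀d ∀h ∀g ∃z1 ∃s (¬N(d) ∧ N(h) ∧ (¬N(g) ∨ N(z1)) ∨ ¬N(s))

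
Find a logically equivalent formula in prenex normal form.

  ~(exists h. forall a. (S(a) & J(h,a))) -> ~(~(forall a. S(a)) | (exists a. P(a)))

exists h. forall a. forall r. forall s. (S(a) & J(h,a) | S(r) & ~P(s))

Rewrite implications/biconditionals: A → B as ¬A ∨ B.
  ~~(exists h. forall a. (S(a) & J(h,a))) | ~(~(forall a. S(a)) | (exists a. P(a)))
Move each ¬ inward, flipping quantifiers it crosses:
  (exists h. forall a. (S(a) & J(h,a))) | (forall a. S(a)) & (forall a. ~P(a))
Give each quantifier a distinct variable: a↦r, a↦s.
  (exists h. forall a. (S(a) & J(h,a))) | (forall r. S(r)) & (forall s. ~P(s))
Extract every quantifier outward, since the variables are now distinct and don't occur free across branches:
  exists h. forall a. forall r. forall s. (S(a) & J(h,a) | S(r) & ~P(s))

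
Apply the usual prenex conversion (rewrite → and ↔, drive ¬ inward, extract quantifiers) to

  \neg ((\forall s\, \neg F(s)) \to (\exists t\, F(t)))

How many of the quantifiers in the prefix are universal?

2

Rewrite implications/biconditionals: A → B as ¬A ∨ B.
  \neg (\neg (\forall s\, \neg F(s)) \lor (\exists t\, F(t)))
Move each ¬ inward, flipping quantifiers it crosses:
  (\forall s\, \neg F(s)) \land (\forall t\, \neg F(t))
Pull the quantifiers to the front (each side's bound variable is not free in the other side):
  \forall s\, \forall t\, (\neg F(s) \land \neg F(t))
The prefix is \forall s \forall t: 2 universal, 0 existential.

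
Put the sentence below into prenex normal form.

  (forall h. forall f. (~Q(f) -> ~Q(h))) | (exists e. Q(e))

forall h. forall f. exists e. (Q(f) | ~Q(h) | Q(e))

Rewrite implications/biconditionals: A → B as ¬A ∨ B.
  (forall h. forall f. (~~Q(f) | ~Q(h))) | (exists e. Q(e))
Move each ¬ inward, flipping quantifiers it crosses:
  (forall h. forall f. (Q(f) | ~Q(h))) | (exists e. Q(e))
Finally move all quantifiers to the prefix:
  forall h. forall f. exists e. (Q(f) | ~Q(h) | Q(e))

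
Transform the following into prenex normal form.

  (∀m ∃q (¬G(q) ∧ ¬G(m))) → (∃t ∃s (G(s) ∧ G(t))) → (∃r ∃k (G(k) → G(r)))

First replace A → B with ¬A ∨ B.
  ¬(∀m ∃q (¬G(q) ∧ ¬G(m))) ∨ ¬(∃t ∃s (G(s) ∧ G(t))) ∨ (∃r ∃k (¬G(k) ∨ G(r)))
Push ¬ through the quantifiers and connectives to reach negation normal form:
  (∃m ∀q (G(q) ∨ G(m))) ∨ (∀t ∀s (¬G(s) ∨ ¬G(t))) ∨ (∃r ∃k (¬G(k) ∨ G(r)))
Finally move all quantifiers to the prefix:
  ∃m ∀q ∀t ∀s ∃r ∃k (G(q) ∨ G(m) ∨ ¬G(s) ∨ ¬G(t) ∨ ¬G(k) ∨ G(r))

∃m ∀q ∀t ∀s ∃r ∃k (G(q) ∨ G(m) ∨ ¬G(s) ∨ ¬G(t) ∨ ¬G(k) ∨ G(r))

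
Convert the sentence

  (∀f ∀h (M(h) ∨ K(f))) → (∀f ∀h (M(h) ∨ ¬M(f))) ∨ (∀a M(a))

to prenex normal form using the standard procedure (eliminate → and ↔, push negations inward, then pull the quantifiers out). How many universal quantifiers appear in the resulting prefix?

3

First replace A → B with ¬A ∨ B.
  ¬(∀f ∀h (M(h) ∨ K(f))) ∨ (∀f ∀h (M(h) ∨ ¬M(f))) ∨ (∀a M(a))
Drive negations inward (¬∀x A ≡ ∃x ¬A, ¬∃x A ≡ ∀x ¬A, De Morgan for ∧/∨):
  (∃f ∃h (¬M(h) ∧ ¬K(f))) ∨ (∀f ∀h (M(h) ∨ ¬M(f))) ∨ (∀a M(a))
Standardize variables apart so no two quantifiers bind the same name: f↦u1, h↦b.
  (∃f ∃h (¬M(h) ∧ ¬K(f))) ∨ (∀u1 ∀b (M(b) ∨ ¬M(u1))) ∨ (∀a M(a))
Finally move all quantifiers to the prefix:
  ∃f ∃h ∀u1 ∀b ∀a (¬M(h) ∧ ¬K(f) ∨ M(b) ∨ ¬M(u1) ∨ M(a))
The prefix is ∃f ∃h ∀u1 ∀b ∀a: 3 universal, 2 existential.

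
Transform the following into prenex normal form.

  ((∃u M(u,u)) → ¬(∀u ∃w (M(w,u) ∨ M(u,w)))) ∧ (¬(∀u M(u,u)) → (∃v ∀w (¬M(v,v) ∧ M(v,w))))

Eliminate → and ↔ using ¬ and ∨.
  (¬(∃u M(u,u)) ∨ ¬(∀u ∃w (M(w,u) ∨ M(u,w)))) ∧ (¬¬(∀u M(u,u)) ∨ (∃v ∀w (¬M(v,v) ∧ M(v,w))))
Push ¬ through the quantifiers and connectives to reach negation normal form:
  ((∀u ¬M(u,u)) ∨ (∃u ∀w (¬M(w,u) ∧ ¬M(u,w)))) ∧ ((∀u M(u,u)) ∨ (∃v ∀w (¬M(v,v) ∧ M(v,w))))
Standardize variables apart so no two quantifiers bind the same name: u↦z1, u↦q, w↦w1.
  ((∀u ¬M(u,u)) ∨ (∃z1 ∀w (¬M(w,z1) ∧ ¬M(z1,w)))) ∧ ((∀q M(q,q)) ∨ (∃v ∀w1 (¬M(v,v) ∧ M(v,w1))))
Finally move all quantifiers to the prefix:
  ∀u ∃z1 ∀w ∀q ∃v ∀w1 ((¬M(u,u) ∨ ¬M(w,z1) ∧ ¬M(z1,w)) ∧ (M(q,q) ∨ ¬M(v,v) ∧ M(v,w1)))

∀u ∃z1 ∀w ∀q ∃v ∀w1 ((¬M(u,u) ∨ ¬M(w,z1) ∧ ¬M(z1,w)) ∧ (M(q,q) ∨ ¬M(v,v) ∧ M(v,w1)))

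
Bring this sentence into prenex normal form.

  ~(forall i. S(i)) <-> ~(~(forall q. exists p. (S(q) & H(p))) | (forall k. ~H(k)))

forall i. forall q. exists p. exists k. exists r. forall a. forall c. exists z1. ((S(i) | S(q) & H(p) & H(k)) & (~S(r) | ~H(a) | ~H(c) | ~S(z1)))

First replace A → B with ¬A ∨ B; A ↔ B as (¬A ∨ B) ∧ (¬B ∨ A).
  (~~(forall i. S(i)) | ~(~(forall q. exists p. (S(q) & H(p))) | (forall k. ~H(k)))) & (~~(~(forall q. exists p. (S(q) & H(p))) | (forall k. ~H(k))) | ~(forall i. S(i)))
Push ¬ through the quantifiers and connectives to reach negation normal form:
  ((forall i. S(i)) | (forall q. exists p. (S(q) & H(p))) & (exists k. H(k))) & ((exists q. forall p. (~S(q) | ~H(p))) | (forall k. ~H(k)) | (exists i. ~S(i)))
Give each quantifier a distinct variable: q↦r, p↦a, k↦c, i↦z1.
  ((forall i. S(i)) | (forall q. exists p. (S(q) & H(p))) & (exists k. H(k))) & ((exists r. forall a. (~S(r) | ~H(a))) | (forall c. ~H(c)) | (exists z1. ~S(z1)))
Extract every quantifier outward, since the variables are now distinct and don't occur free across branches:
  forall i. forall q. exists p. exists k. exists r. forall a. forall c. exists z1. ((S(i) | S(q) & H(p) & H(k)) & (~S(r) | ~H(a) | ~H(c) | ~S(z1)))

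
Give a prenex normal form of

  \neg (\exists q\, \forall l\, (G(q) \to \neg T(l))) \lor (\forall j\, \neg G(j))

Rewrite implications/biconditionals: A → B as ¬A ∨ B.
  \neg (\exists q\, \forall l\, (\neg G(q) \lor \neg T(l))) \lor (\forall j\, \neg G(j))
Move each ¬ inward, flipping quantifiers it crosses:
  (\forall q\, \exists l\, (G(q) \land T(l))) \lor (\forall j\, \neg G(j))
All bound variables are already distinct, so no renaming is needed.
Finally move all quantifiers to the prefix:
  \forall q\, \exists l\, \forall j\, (G(q) \land T(l) \lor \neg G(j))

\forall q\, \exists l\, \forall j\, (G(q) \land T(l) \lor \neg G(j))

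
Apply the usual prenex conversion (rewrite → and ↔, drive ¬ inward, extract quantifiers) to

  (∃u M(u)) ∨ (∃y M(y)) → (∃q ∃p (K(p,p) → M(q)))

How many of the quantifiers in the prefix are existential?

Eliminate → and ↔ using ¬ and ∨.
  ¬((∃u M(u)) ∨ (∃y M(y))) ∨ (∃q ∃p (¬K(p,p) ∨ M(q)))
Move each ¬ inward, flipping quantifiers it crosses:
  (∀u ¬M(u)) ∧ (∀y ¬M(y)) ∨ (∃q ∃p (¬K(p,p) ∨ M(q)))
All bound variables are already distinct, so no renaming is needed.
Finally move all quantifiers to the prefix:
  ∀u ∀y ∃q ∃p (¬M(u) ∧ ¬M(y) ∨ ¬K(p,p) ∨ M(q))
The prefix is ∀u ∀y ∃q ∃p: 2 universal, 2 existential.

2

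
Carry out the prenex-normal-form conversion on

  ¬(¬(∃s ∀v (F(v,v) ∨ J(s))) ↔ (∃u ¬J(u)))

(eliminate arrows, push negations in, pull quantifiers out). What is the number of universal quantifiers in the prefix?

First replace A → B with ¬A ∨ B; A ↔ B as (¬A ∨ B) ∧ (¬B ∨ A).
  ¬((¬¬(∃s ∀v (F(v,v) ∨ J(s))) ∨ (∃u ¬J(u))) ∧ (¬(∃u ¬J(u)) ∨ ¬(∃s ∀v (F(v,v) ∨ J(s)))))
Drive negations inward (¬∀x A ≡ ∃x ¬A, ¬∃x A ≡ ∀x ¬A, De Morgan for ∧/∨):
  (∀s ∃v (¬F(v,v) ∧ ¬J(s))) ∧ (∀u J(u)) ∨ (∃u ¬J(u)) ∧ (∃s ∀v (F(v,v) ∨ J(s)))
Standardize variables apart so no two quantifiers bind the same name: u↦y1, s↦z, v↦p.
  (∀s ∃v (¬F(v,v) ∧ ¬J(s))) ∧ (∀u J(u)) ∨ (∃y1 ¬J(y1)) ∧ (∃z ∀p (F(p,p) ∨ J(z)))
Pull the quantifiers to the front (each side's bound variable is not free in the other side):
  ∀s ∃v ∀u ∃y1 ∃z ∀p (¬F(v,v) ∧ ¬J(s) ∧ J(u) ∨ ¬J(y1) ∧ (F(p,p) ∨ J(z)))
The prefix is ∀s ∃v ∀u ∃y1 ∃z ∀p: 3 universal, 3 existential.

3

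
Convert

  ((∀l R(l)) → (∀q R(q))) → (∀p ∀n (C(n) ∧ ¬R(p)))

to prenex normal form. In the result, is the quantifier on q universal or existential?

First replace A → B with ¬A ∨ B.
  ¬(¬(∀l R(l)) ∨ (∀q R(q))) ∨ (∀p ∀n (C(n) ∧ ¬R(p)))
Drive negations inward (¬∀x A ≡ ∃x ¬A, ¬∃x A ≡ ∀x ¬A, De Morgan for ∧/∨):
  (∀l R(l)) ∧ (∃q ¬R(q)) ∨ (∀p ∀n (C(n) ∧ ¬R(p)))
Extract every quantifier outward, since the variables are now distinct and don't occur free across branches:
  ∀l ∃q ∀p ∀n (R(l) ∧ ¬R(q) ∨ C(n) ∧ ¬R(p))
The quantifier ∀q sits under an odd number of negations (counting the antecedent side of each →), so it flips to ∃q.

existential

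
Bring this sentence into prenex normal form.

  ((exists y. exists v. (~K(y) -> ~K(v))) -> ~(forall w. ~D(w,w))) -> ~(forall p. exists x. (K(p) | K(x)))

exists y. exists v. forall w. exists p. forall x. ((K(y) | ~K(v)) & ~D(w,w) | ~K(p) & ~K(x))

Rewrite implications/biconditionals: A → B as ¬A ∨ B.
  ~(~(exists y. exists v. (~~K(y) | ~K(v))) | ~(forall w. ~D(w,w))) | ~(forall p. exists x. (K(p) | K(x)))
Drive negations inward (¬∀x A ≡ ∃x ¬A, ¬∃x A ≡ ∀x ¬A, De Morgan for ∧/∨):
  (exists y. exists v. (K(y) | ~K(v))) & (forall w. ~D(w,w)) | (exists p. forall x. (~K(p) & ~K(x)))
All bound variables are already distinct, so no renaming is needed.
Pull the quantifiers to the front (each side's bound variable is not free in the other side):
  exists y. exists v. forall w. exists p. forall x. ((K(y) | ~K(v)) & ~D(w,w) | ~K(p) & ~K(x))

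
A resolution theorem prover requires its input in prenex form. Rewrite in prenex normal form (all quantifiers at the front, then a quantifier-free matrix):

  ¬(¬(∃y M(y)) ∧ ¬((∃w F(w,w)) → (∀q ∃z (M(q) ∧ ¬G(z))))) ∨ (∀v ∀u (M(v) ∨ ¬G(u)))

∃y ∀w ∀q ∃z ∀v ∀u (M(y) ∨ ¬F(w,w) ∨ M(q) ∧ ¬G(z) ∨ M(v) ∨ ¬G(u))

First replace A → B with ¬A ∨ B.
  ¬(¬(∃y M(y)) ∧ ¬(¬(∃w F(w,w)) ∨ (∀q ∃z (M(q) ∧ ¬G(z))))) ∨ (∀v ∀u (M(v) ∨ ¬G(u)))
Move each ¬ inward, flipping quantifiers it crosses:
  (∃y M(y)) ∨ (∀w ¬F(w,w)) ∨ (∀q ∃z (M(q) ∧ ¬G(z))) ∨ (∀v ∀u (M(v) ∨ ¬G(u)))
Pull the quantifiers to the front (each side's bound variable is not free in the other side):
  ∃y ∀w ∀q ∃z ∀v ∀u (M(y) ∨ ¬F(w,w) ∨ M(q) ∧ ¬G(z) ∨ M(v) ∨ ¬G(u))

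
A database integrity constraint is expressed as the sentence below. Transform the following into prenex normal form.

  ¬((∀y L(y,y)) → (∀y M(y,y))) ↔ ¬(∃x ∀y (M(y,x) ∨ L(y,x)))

First replace A → B with ¬A ∨ B; A ↔ B as (¬A ∨ B) ∧ (¬B ∨ A).
  (¬¬(¬(∀y L(y,y)) ∨ (∀y M(y,y))) ∨ ¬(∃x ∀y (M(y,x) ∨ L(y,x)))) ∧ (¬¬(∃x ∀y (M(y,x) ∨ L(y,x))) ∨ ¬(¬(∀y L(y,y)) ∨ (∀y M(y,y))))
Move each ¬ inward, flipping quantifiers it crosses:
  ((∃y ¬L(y,y)) ∨ (∀y M(y,y)) ∨ (∀x ∃y (¬M(y,x) ∧ ¬L(y,x)))) ∧ ((∃x ∀y (M(y,x) ∨ L(y,x))) ∨ (∀y L(y,y)) ∧ (∃y ¬M(y,y)))
Standardize variables apart so no two quantifiers bind the same name: y↦v, y↦t, x↦u1, y↦q, y↦c, y↦z1.
  ((∃y ¬L(y,y)) ∨ (∀v M(v,v)) ∨ (∀x ∃t (¬M(t,x) ∧ ¬L(t,x)))) ∧ ((∃u1 ∀q (M(q,u1) ∨ L(q,u1))) ∨ (∀c L(c,c)) ∧ (∃z1 ¬M(z1,z1)))
Pull the quantifiers to the front (each side's bound variable is not free in the other side):
  ∃y ∀v ∀x ∃t ∃u1 ∀q ∀c ∃z1 ((¬L(y,y) ∨ M(v,v) ∨ ¬M(t,x) ∧ ¬L(t,x)) ∧ (M(q,u1) ∨ L(q,u1) ∨ L(c,c) ∧ ¬M(z1,z1)))

∃y ∀v ∀x ∃t ∃u1 ∀q ∀c ∃z1 ((¬L(y,y) ∨ M(v,v) ∨ ¬M(t,x) ∧ ¬L(t,x)) ∧ (M(q,u1) ∨ L(q,u1) ∨ L(c,c) ∧ ¬M(z1,z1)))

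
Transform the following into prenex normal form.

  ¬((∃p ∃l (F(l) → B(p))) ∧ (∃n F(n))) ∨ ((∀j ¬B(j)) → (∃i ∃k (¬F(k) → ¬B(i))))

Rewrite implications/biconditionals: A → B as ¬A ∨ B.
  ¬((∃p ∃l (¬F(l) ∨ B(p))) ∧ (∃n F(n))) ∨ ¬(∀j ¬B(j)) ∨ (∃i ∃k (¬¬F(k) ∨ ¬B(i)))
Push ¬ through the quantifiers and connectives to reach negation normal form:
  (∀p ∀l (F(l) ∧ ¬B(p))) ∨ (∀n ¬F(n)) ∨ (∃j B(j)) ∨ (∃i ∃k (F(k) ∨ ¬B(i)))
All bound variables are already distinct, so no renaming is needed.
Finally move all quantifiers to the prefix:
  ∀p ∀l ∀n ∃j ∃i ∃k (F(l) ∧ ¬B(p) ∨ ¬F(n) ∨ B(j) ∨ F(k) ∨ ¬B(i))

∀p ∀l ∀n ∃j ∃i ∃k (F(l) ∧ ¬B(p) ∨ ¬F(n) ∨ B(j) ∨ F(k) ∨ ¬B(i))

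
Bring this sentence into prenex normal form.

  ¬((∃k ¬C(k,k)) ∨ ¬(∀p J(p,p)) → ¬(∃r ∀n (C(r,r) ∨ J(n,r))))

∃k ∃p ∃r ∀n ((¬C(k,k) ∨ ¬J(p,p)) ∧ (C(r,r) ∨ J(n,r)))

First replace A → B with ¬A ∨ B.
  ¬(¬((∃k ¬C(k,k)) ∨ ¬(∀p J(p,p))) ∨ ¬(∃r ∀n (C(r,r) ∨ J(n,r))))
Move each ¬ inward, flipping quantifiers it crosses:
  ((∃k ¬C(k,k)) ∨ (∃p ¬J(p,p))) ∧ (∃r ∀n (C(r,r) ∨ J(n,r)))
All bound variables are already distinct, so no renaming is needed.
Finally move all quantifiers to the prefix:
  ∃k ∃p ∃r ∀n ((¬C(k,k) ∨ ¬J(p,p)) ∧ (C(r,r) ∨ J(n,r)))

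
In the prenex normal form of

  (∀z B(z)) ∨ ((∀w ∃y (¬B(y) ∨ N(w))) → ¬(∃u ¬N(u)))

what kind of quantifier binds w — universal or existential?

existential

Rewrite implications/biconditionals: A → B as ¬A ∨ B.
  (∀z B(z)) ∨ ¬(∀w ∃y (¬B(y) ∨ N(w))) ∨ ¬(∃u ¬N(u))
Push ¬ through the quantifiers and connectives to reach negation normal form:
  (∀z B(z)) ∨ (∃w ∀y (B(y) ∧ ¬N(w))) ∨ (∀u N(u))
All bound variables are already distinct, so no renaming is needed.
Finally move all quantifiers to the prefix:
  ∀z ∃w ∀y ∀u (B(z) ∨ B(y) ∧ ¬N(w) ∨ N(u))
The quantifier ∀w sits under an odd number of negations (counting the antecedent side of each →), so it flips to ∃w.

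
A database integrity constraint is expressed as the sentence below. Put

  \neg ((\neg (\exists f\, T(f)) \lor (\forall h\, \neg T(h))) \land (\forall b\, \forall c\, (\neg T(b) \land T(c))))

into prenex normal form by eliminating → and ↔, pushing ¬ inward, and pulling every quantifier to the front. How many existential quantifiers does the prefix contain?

Move each ¬ inward, flipping quantifiers it crosses:
  (\exists f\, T(f)) \land (\exists h\, T(h)) \lor (\exists b\, \exists c\, (T(b) \lor \neg T(c)))
All bound variables are already distinct, so no renaming is needed.
Pull the quantifiers to the front (each side's bound variable is not free in the other side):
  \exists f\, \exists h\, \exists b\, \exists c\, (T(f) \land T(h) \lor T(b) \lor \neg T(c))
The prefix is \exists f \exists h \exists b \exists c: 0 universal, 4 existential.

4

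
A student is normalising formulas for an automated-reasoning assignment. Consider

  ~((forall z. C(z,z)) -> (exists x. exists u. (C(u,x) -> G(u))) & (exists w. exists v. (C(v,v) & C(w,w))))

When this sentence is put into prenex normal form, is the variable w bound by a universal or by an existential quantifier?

First replace A → B with ¬A ∨ B.
  ~(~(forall z. C(z,z)) | (exists x. exists u. (~C(u,x) | G(u))) & (exists w. exists v. (C(v,v) & C(w,w))))
Drive negations inward (¬∀x A ≡ ∃x ¬A, ¬∃x A ≡ ∀x ¬A, De Morgan for ∧/∨):
  (forall z. C(z,z)) & ((forall x. forall u. (C(u,x) & ~G(u))) | (forall w. forall v. (~C(v,v) | ~C(w,w))))
All bound variables are already distinct, so no renaming is needed.
Pull the quantifiers to the front (each side's bound variable is not free in the other side):
  forall z. forall x. forall u. forall w. forall v. (C(z,z) & (C(u,x) & ~G(u) | ~C(v,v) | ~C(w,w)))
The quantifier exists w sits under an odd number of negations (counting the antecedent side of each →), so it flips to forall w.

universal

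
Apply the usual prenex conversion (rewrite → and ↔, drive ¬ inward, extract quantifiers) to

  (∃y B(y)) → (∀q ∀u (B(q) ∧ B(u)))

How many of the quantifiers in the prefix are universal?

3

Eliminate → and ↔ using ¬ and ∨.
  ¬(∃y B(y)) ∨ (∀q ∀u (B(q) ∧ B(u)))
Drive negations inward (¬∀x A ≡ ∃x ¬A, ¬∃x A ≡ ∀x ¬A, De Morgan for ∧/∨):
  (∀y ¬B(y)) ∨ (∀q ∀u (B(q) ∧ B(u)))
All bound variables are already distinct, so no renaming is needed.
Finally move all quantifiers to the prefix:
  ∀y ∀q ∀u (¬B(y) ∨ B(q) ∧ B(u))
The prefix is ∀y ∀q ∀u: 3 universal, 0 existential.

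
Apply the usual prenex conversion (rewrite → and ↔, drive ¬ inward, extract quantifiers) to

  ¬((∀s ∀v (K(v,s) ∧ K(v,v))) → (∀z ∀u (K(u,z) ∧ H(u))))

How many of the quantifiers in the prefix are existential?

2

First replace A → B with ¬A ∨ B.
  ¬(¬(∀s ∀v (K(v,s) ∧ K(v,v))) ∨ (∀z ∀u (K(u,z) ∧ H(u))))
Drive negations inward (¬∀x A ≡ ∃x ¬A, ¬∃x A ≡ ∀x ¬A, De Morgan for ∧/∨):
  (∀s ∀v (K(v,s) ∧ K(v,v))) ∧ (∃z ∃u (¬K(u,z) ∨ ¬H(u)))
All bound variables are already distinct, so no renaming is needed.
Pull the quantifiers to the front (each side's bound variable is not free in the other side):
  ∀s ∀v ∃z ∃u (K(v,s) ∧ K(v,v) ∧ (¬K(u,z) ∨ ¬H(u)))
The prefix is ∀s ∀v ∃z ∃u: 2 universal, 2 existential.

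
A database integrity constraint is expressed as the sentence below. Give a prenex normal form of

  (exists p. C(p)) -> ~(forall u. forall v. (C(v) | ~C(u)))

forall p. exists u. exists v. (~C(p) | ~C(v) & C(u))

Rewrite implications/biconditionals: A → B as ¬A ∨ B.
  ~(exists p. C(p)) | ~(forall u. forall v. (C(v) | ~C(u)))
Push ¬ through the quantifiers and connectives to reach negation normal form:
  (forall p. ~C(p)) | (exists u. exists v. (~C(v) & C(u)))
All bound variables are already distinct, so no renaming is needed.
Pull the quantifiers to the front (each side's bound variable is not free in the other side):
  forall p. exists u. exists v. (~C(p) | ~C(v) & C(u))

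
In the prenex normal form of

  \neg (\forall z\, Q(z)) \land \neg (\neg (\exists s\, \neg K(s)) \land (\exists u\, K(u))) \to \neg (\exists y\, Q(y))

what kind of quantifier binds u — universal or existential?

existential

Rewrite implications/biconditionals: A → B as ¬A ∨ B.
  \neg (\neg (\forall z\, Q(z)) \land \neg (\neg (\exists s\, \neg K(s)) \land (\exists u\, K(u)))) \lor \neg (\exists y\, Q(y))
Push ¬ through the quantifiers and connectives to reach negation normal form:
  (\forall z\, Q(z)) \lor (\forall s\, K(s)) \land (\exists u\, K(u)) \lor (\forall y\, \neg Q(y))
All bound variables are already distinct, so no renaming is needed.
Extract every quantifier outward, since the variables are now distinct and don't occur free across branches:
  \forall z\, \forall s\, \exists u\, \forall y\, (Q(z) \lor K(s) \land K(u) \lor \neg Q(y))
The quantifier \exists u sits under an even number of negations (counting the antecedent side of each →), so it remains existential.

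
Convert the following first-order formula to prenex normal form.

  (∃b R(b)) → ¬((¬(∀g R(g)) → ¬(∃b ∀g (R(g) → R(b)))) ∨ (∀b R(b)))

First replace A → B with ¬A ∨ B.
  ¬(∃b R(b)) ∨ ¬(¬¬(∀g R(g)) ∨ ¬(∃b ∀g (¬R(g) ∨ R(b))) ∨ (∀b R(b)))
Move each ¬ inward, flipping quantifiers it crosses:
  (∀b ¬R(b)) ∨ (∃g ¬R(g)) ∧ (∃b ∀g (¬R(g) ∨ R(b))) ∧ (∃b ¬R(b))
Rename bound variables to avoid capture: b↦z1, g↦a, b↦t.
  (∀b ¬R(b)) ∨ (∃g ¬R(g)) ∧ (∃z1 ∀a (¬R(a) ∨ R(z1))) ∧ (∃t ¬R(t))
Finally move all quantifiers to the prefix:
  ∀b ∃g ∃z1 ∀a ∃t (¬R(b) ∨ ¬R(g) ∧ (¬R(a) ∨ R(z1)) ∧ ¬R(t))

∀b ∃g ∃z1 ∀a ∃t (¬R(b) ∨ ¬R(g) ∧ (¬R(a) ∨ R(z1)) ∧ ¬R(t))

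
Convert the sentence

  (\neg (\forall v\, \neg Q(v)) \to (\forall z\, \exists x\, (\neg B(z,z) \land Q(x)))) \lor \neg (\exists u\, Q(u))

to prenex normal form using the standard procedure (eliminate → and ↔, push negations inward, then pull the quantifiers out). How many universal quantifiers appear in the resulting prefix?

3

First replace A → B with ¬A ∨ B.
  \neg \neg (\forall v\, \neg Q(v)) \lor (\forall z\, \exists x\, (\neg B(z,z) \land Q(x))) \lor \neg (\exists u\, Q(u))
Push ¬ through the quantifiers and connectives to reach negation normal form:
  (\forall v\, \neg Q(v)) \lor (\forall z\, \exists x\, (\neg B(z,z) \land Q(x))) \lor (\forall u\, \neg Q(u))
Extract every quantifier outward, since the variables are now distinct and don't occur free across branches:
  \forall v\, \forall z\, \exists x\, \forall u\, (\neg Q(v) \lor \neg B(z,z) \land Q(x) \lor \neg Q(u))
The prefix is \forall v \forall z \exists x \forall u: 3 universal, 1 existential.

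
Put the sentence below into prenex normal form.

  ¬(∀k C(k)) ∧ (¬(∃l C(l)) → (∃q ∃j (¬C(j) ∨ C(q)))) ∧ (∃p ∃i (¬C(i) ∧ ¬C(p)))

∃k ∃l ∃q ∃j ∃p ∃i (¬C(k) ∧ (C(l) ∨ ¬C(j) ∨ C(q)) ∧ ¬C(i) ∧ ¬C(p))

Eliminate → and ↔ using ¬ and ∨.
  ¬(∀k C(k)) ∧ (¬¬(∃l C(l)) ∨ (∃q ∃j (¬C(j) ∨ C(q)))) ∧ (∃p ∃i (¬C(i) ∧ ¬C(p)))
Move each ¬ inward, flipping quantifiers it crosses:
  (∃k ¬C(k)) ∧ ((∃l C(l)) ∨ (∃q ∃j (¬C(j) ∨ C(q)))) ∧ (∃p ∃i (¬C(i) ∧ ¬C(p)))
Extract every quantifier outward, since the variables are now distinct and don't occur free across branches:
  ∃k ∃l ∃q ∃j ∃p ∃i (¬C(k) ∧ (C(l) ∨ ¬C(j) ∨ C(q)) ∧ ¬C(i) ∧ ¬C(p))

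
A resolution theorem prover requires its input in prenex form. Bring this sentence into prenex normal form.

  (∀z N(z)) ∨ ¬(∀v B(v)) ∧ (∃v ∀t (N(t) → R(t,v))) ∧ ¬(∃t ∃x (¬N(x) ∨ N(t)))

∀z ∃v ∃y1 ∀t ∀w1 ∀x (N(z) ∨ ¬B(v) ∧ (¬N(t) ∨ R(t,y1)) ∧ N(x) ∧ ¬N(w1))

Eliminate → and ↔ using ¬ and ∨.
  (∀z N(z)) ∨ ¬(∀v B(v)) ∧ (∃v ∀t (¬N(t) ∨ R(t,v))) ∧ ¬(∃t ∃x (¬N(x) ∨ N(t)))
Move each ¬ inward, flipping quantifiers it crosses:
  (∀z N(z)) ∨ (∃v ¬B(v)) ∧ (∃v ∀t (¬N(t) ∨ R(t,v))) ∧ (∀t ∀x (N(x) ∧ ¬N(t)))
Rename bound variables to avoid capture: v↦y1, t↦w1.
  (∀z N(z)) ∨ (∃v ¬B(v)) ∧ (∃y1 ∀t (¬N(t) ∨ R(t,y1))) ∧ (∀w1 ∀x (N(x) ∧ ¬N(w1)))
Pull the quantifiers to the front (each side's bound variable is not free in the other side):
  ∀z ∃v ∃y1 ∀t ∀w1 ∀x (N(z) ∨ ¬B(v) ∧ (¬N(t) ∨ R(t,y1)) ∧ N(x) ∧ ¬N(w1))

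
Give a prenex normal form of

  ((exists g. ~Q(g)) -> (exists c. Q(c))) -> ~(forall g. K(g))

First replace A → B with ¬A ∨ B.
  ~(~(exists g. ~Q(g)) | (exists c. Q(c))) | ~(forall g. K(g))
Push ¬ through the quantifiers and connectives to reach negation normal form:
  (exists g. ~Q(g)) & (forall c. ~Q(c)) | (exists g. ~K(g))
Give each quantifier a distinct variable: g↦p.
  (exists g. ~Q(g)) & (forall c. ~Q(c)) | (exists p. ~K(p))
Pull the quantifiers to the front (each side's bound variable is not free in the other side):
  exists g. forall c. exists p. (~Q(g) & ~Q(c) | ~K(p))

exists g. forall c. exists p. (~Q(g) & ~Q(c) | ~K(p))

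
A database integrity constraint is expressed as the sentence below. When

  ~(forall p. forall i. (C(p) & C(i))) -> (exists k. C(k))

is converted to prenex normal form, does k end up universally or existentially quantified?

existential

Eliminate → and ↔ using ¬ and ∨.
  ~~(forall p. forall i. (C(p) & C(i))) | (exists k. C(k))
Move each ¬ inward, flipping quantifiers it crosses:
  (forall p. forall i. (C(p) & C(i))) | (exists k. C(k))
All bound variables are already distinct, so no renaming is needed.
Pull the quantifiers to the front (each side's bound variable is not free in the other side):
  forall p. forall i. exists k. (C(p) & C(i) | C(k))
The quantifier exists k sits under an even number of negations (counting the antecedent side of each →), so it remains existential.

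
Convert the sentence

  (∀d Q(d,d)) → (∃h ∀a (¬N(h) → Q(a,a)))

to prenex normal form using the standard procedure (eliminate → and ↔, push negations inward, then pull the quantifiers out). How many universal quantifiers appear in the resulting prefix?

Eliminate → and ↔ using ¬ and ∨.
  ¬(∀d Q(d,d)) ∨ (∃h ∀a (¬¬N(h) ∨ Q(a,a)))
Move each ¬ inward, flipping quantifiers it crosses:
  (∃d ¬Q(d,d)) ∨ (∃h ∀a (N(h) ∨ Q(a,a)))
All bound variables are already distinct, so no renaming is needed.
Pull the quantifiers to the front (each side's bound variable is not free in the other side):
  ∃d ∃h ∀a (¬Q(d,d) ∨ N(h) ∨ Q(a,a))
The prefix is ∃d ∃h ∀a: 1 universal, 2 existential.

1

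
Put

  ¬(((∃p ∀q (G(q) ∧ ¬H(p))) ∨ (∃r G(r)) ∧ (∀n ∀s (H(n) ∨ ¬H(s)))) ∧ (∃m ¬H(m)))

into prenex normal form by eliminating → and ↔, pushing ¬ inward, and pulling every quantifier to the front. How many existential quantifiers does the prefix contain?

3

Drive negations inward (¬∀x A ≡ ∃x ¬A, ¬∃x A ≡ ∀x ¬A, De Morgan for ∧/∨):
  (∀p ∃q (¬G(q) ∨ H(p))) ∧ ((∀r ¬G(r)) ∨ (∃n ∃s (¬H(n) ∧ H(s)))) ∨ (∀m H(m))
All bound variables are already distinct, so no renaming is needed.
Extract every quantifier outward, since the variables are now distinct and don't occur free across branches:
  ∀p ∃q ∀r ∃n ∃s ∀m ((¬G(q) ∨ H(p)) ∧ (¬G(r) ∨ ¬H(n) ∧ H(s)) ∨ H(m))
The prefix is ∀p ∃q ∀r ∃n ∃s ∀m: 3 universal, 3 existential.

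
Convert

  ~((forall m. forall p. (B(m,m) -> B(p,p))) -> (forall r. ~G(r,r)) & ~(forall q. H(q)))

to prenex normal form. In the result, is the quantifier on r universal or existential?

Rewrite implications/biconditionals: A → B as ¬A ∨ B.
  ~(~(forall m. forall p. (~B(m,m) | B(p,p))) | (forall r. ~G(r,r)) & ~(forall q. H(q)))
Push ¬ through the quantifiers and connectives to reach negation normal form:
  (forall m. forall p. (~B(m,m) | B(p,p))) & ((exists r. G(r,r)) | (forall q. H(q)))
All bound variables are already distinct, so no renaming is needed.
Pull the quantifiers to the front (each side's bound variable is not free in the other side):
  forall m. forall p. exists r. forall q. ((~B(m,m) | B(p,p)) & (G(r,r) | H(q)))
The quantifier forall r sits under an odd number of negations (counting the antecedent side of each →), so it flips to exists r.

existential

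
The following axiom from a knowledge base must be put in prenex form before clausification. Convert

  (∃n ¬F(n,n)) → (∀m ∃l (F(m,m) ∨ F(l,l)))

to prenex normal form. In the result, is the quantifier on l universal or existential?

First replace A → B with ¬A ∨ B.
  ¬(∃n ¬F(n,n)) ∨ (∀m ∃l (F(m,m) ∨ F(l,l)))
Drive negations inward (¬∀x A ≡ ∃x ¬A, ¬∃x A ≡ ∀x ¬A, De Morgan for ∧/∨):
  (∀n F(n,n)) ∨ (∀m ∃l (F(m,m) ∨ F(l,l)))
All bound variables are already distinct, so no renaming is needed.
Pull the quantifiers to the front (each side's bound variable is not free in the other side):
  ∀n ∀m ∃l (F(n,n) ∨ F(m,m) ∨ F(l,l))
The quantifier ∃l sits under an even number of negations (counting the antecedent side of each →), so it remains existential.

existential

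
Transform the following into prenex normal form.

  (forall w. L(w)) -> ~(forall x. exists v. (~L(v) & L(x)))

exists w. exists x. forall v. (~L(w) | L(v) | ~L(x))

Eliminate → and ↔ using ¬ and ∨.
  ~(forall w. L(w)) | ~(forall x. exists v. (~L(v) & L(x)))
Move each ¬ inward, flipping quantifiers it crosses:
  (exists w. ~L(w)) | (exists x. forall v. (L(v) | ~L(x)))
All bound variables are already distinct, so no renaming is needed.
Extract every quantifier outward, since the variables are now distinct and don't occur free across branches:
  exists w. exists x. forall v. (~L(w) | L(v) | ~L(x))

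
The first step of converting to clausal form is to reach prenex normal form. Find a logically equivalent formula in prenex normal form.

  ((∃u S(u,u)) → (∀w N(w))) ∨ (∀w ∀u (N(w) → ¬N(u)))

Eliminate → and ↔ using ¬ and ∨.
  ¬(∃u S(u,u)) ∨ (∀w N(w)) ∨ (∀w ∀u (¬N(w) ∨ ¬N(u)))
Push ¬ through the quantifiers and connectives to reach negation normal form:
  (∀u ¬S(u,u)) ∨ (∀w N(w)) ∨ (∀w ∀u (¬N(w) ∨ ¬N(u)))
Give each quantifier a distinct variable: w↦t, u↦z.
  (∀u ¬S(u,u)) ∨ (∀w N(w)) ∨ (∀t ∀z (¬N(t) ∨ ¬N(z)))
Pull the quantifiers to the front (each side's bound variable is not free in the other side):
  ∀u ∀w ∀t ∀z (¬S(u,u) ∨ N(w) ∨ ¬N(t) ∨ ¬N(z))

∀u ∀w ∀t ∀z (¬S(u,u) ∨ N(w) ∨ ¬N(t) ∨ ¬N(z))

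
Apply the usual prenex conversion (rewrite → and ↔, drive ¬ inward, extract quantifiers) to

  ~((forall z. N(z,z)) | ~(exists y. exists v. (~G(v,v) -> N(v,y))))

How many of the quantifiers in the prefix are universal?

First replace A → B with ¬A ∨ B.
  ~((forall z. N(z,z)) | ~(exists y. exists v. (~~G(v,v) | N(v,y))))
Move each ¬ inward, flipping quantifiers it crosses:
  (exists z. ~N(z,z)) & (exists y. exists v. (G(v,v) | N(v,y)))
All bound variables are already distinct, so no renaming is needed.
Extract every quantifier outward, since the variables are now distinct and don't occur free across branches:
  exists z. exists y. exists v. (~N(z,z) & (G(v,v) | N(v,y)))
The prefix is exists z exists y exists v: 0 universal, 3 existential.

0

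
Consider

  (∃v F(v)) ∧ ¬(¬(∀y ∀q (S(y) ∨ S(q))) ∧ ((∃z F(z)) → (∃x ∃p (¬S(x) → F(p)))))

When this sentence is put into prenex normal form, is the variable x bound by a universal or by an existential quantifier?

universal

First replace A → B with ¬A ∨ B.
  (∃v F(v)) ∧ ¬(¬(∀y ∀q (S(y) ∨ S(q))) ∧ (¬(∃z F(z)) ∨ (∃x ∃p (¬¬S(x) ∨ F(p)))))
Move each ¬ inward, flipping quantifiers it crosses:
  (∃v F(v)) ∧ ((∀y ∀q (S(y) ∨ S(q))) ∨ (∃z F(z)) ∧ (∀x ∀p (¬S(x) ∧ ¬F(p))))
Finally move all quantifiers to the prefix:
  ∃v ∀y ∀q ∃z ∀x ∀p (F(v) ∧ (S(y) ∨ S(q) ∨ F(z) ∧ ¬S(x) ∧ ¬F(p)))
The quantifier ∃x sits under an odd number of negations (counting the antecedent side of each →), so it flips to ∀x.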